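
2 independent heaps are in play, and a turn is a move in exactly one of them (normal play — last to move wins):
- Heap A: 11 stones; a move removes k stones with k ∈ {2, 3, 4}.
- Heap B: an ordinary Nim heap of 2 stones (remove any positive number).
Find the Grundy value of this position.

0

Grundy values for heap A (subtraction set {2, 3, 4}):
k:     0  1  2  3  4  5  6  7  8  9 10 11
g(k):  0  0  1  1  2  2  0  0  1  1  2  2
So g(11) = 2.
Heap B is a plain Nim heap of size 2, so its Grundy value is 2.
The value of a disjunctive sum is the nim-sum of the parts.
Combined value = 2 XOR 2 = 0.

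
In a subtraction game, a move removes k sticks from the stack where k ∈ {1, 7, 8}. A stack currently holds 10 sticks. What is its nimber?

2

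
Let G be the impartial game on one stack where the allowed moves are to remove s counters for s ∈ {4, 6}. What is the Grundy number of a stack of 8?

2

Grundy values for subtraction set {4, 6}:
g(0) = mex{} = 0
g(1) = mex{} = 0
g(2) = mex{} = 0
g(3) = mex{} = 0
g(4) = mex{0} = 1
g(5) = mex{0} = 1
g(6) = mex{0} = 1
g(7) = mex{0} = 1
g(8) = mex{0,1} = 2
So g(8) = 2.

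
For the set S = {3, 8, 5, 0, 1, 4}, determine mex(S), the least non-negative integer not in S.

2

The values 0, 1 are all present; 2 is the first non-negative integer missing from the set.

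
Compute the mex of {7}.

0

0 is not in the set, so the mex is 0.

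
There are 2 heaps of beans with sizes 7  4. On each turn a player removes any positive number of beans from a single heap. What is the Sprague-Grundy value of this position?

Bitwise XOR of the heap sizes:
  111  (7)
  100  (4)
  ---
  011  (3)

3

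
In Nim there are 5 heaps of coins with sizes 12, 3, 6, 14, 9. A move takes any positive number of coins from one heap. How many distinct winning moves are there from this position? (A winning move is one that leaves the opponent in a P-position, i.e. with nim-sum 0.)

Nim-sum: 12 ⊕ 3 ⊕ 6 ⊕ 14 ⊕ 9 = 14.
The overall nim-sum is X = 14. A heap of size p has a winning move iff p XOR X < p (reduce it to p XOR X).
  12: 12 XOR 14 = 2 < 12 — winning move (to 2).
  3: 3 XOR 14 = 13 ≥ 3 — no move.
  6: 6 XOR 14 = 8 ≥ 6 — no move.
  14: 14 XOR 14 = 0 < 14 — winning move (to 0).
  9: 9 XOR 14 = 7 < 9 — winning move (to 7).
That gives 3 winning moves.

3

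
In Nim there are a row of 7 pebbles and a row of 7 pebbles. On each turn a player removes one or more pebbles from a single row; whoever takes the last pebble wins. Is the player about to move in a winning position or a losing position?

Nim-sum: 7 XOR 7 = 0.
The nim-sum is 0, so this is a P-position: the player to move is in a losing position under optimal play.

Losing position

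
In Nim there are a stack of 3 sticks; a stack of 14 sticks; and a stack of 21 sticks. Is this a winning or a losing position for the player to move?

Nim-sum: 3 XOR 14 XOR 21 = 24.
The nim-sum is 24 ≠ 0, so this is an N-position: the player to move can win.

Winning position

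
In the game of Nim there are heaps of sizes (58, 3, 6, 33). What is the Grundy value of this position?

30

Compute the nim-sum pairwise:
58 ^ 3 = 57
57 ^ 6 = 63
63 ^ 33 = 30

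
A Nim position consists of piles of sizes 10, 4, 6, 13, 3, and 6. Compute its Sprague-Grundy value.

Nim-sum: 10 ^ 4 ^ 6 ^ 13 ^ 3 ^ 6 = 0.

0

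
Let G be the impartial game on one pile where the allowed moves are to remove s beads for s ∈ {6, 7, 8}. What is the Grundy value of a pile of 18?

0

Build the Grundy sequence with g(k) = mex{g(k−s) : s ∈ {6, 7, 8}, s ≤ k}:
k:     0  1  2  3  4  5  6  7  8  9 10 11 12 13 14 15 16 17 18
g(k):  0  0  0  0  0  0  1  1  1  1  1  1  2  2  0  0  0  0  0
So g(18) = 0.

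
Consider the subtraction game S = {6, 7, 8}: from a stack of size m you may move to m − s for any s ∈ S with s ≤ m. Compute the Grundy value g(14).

Build the Grundy sequence with g(k) = mex{g(k−s) : s ∈ {6, 7, 8}, s ≤ k}:
g(0) = mex{} = 0
g(1) = mex{} = 0
g(2) = mex{} = 0
g(3) = mex{} = 0
g(4) = mex{} = 0
g(5) = mex{} = 0
g(6) = mex{0} = 1
g(7) = mex{0} = 1
g(8) = mex{0} = 1
g(9) = mex{0} = 1
g(10) = mex{0} = 1
g(11) = mex{0} = 1
g(12) = mex{0,1} = 2
g(13) = mex{0,1} = 2
g(14) = mex{1} = 0
So g(14) = 0.

0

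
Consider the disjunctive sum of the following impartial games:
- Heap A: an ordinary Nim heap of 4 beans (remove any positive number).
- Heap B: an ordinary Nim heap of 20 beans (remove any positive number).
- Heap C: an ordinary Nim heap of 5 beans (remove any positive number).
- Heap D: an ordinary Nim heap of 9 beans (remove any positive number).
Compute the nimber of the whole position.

28

Heap A is a plain Nim heap of size 4, so its Grundy value is 4.
Heap B is a plain Nim heap of size 20, so its Grundy value is 20.
Heap C is a plain Nim heap of size 5, so its Grundy value is 5.
Heap D is a plain Nim heap of size 9, so its Grundy value is 9.
By the Sprague-Grundy theorem, the Grundy value of a sum of independent games is the XOR of the component values.
Combined value = 4 XOR 20 XOR 5 XOR 9 = 28.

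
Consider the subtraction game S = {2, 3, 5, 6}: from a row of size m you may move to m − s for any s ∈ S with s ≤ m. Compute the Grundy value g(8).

0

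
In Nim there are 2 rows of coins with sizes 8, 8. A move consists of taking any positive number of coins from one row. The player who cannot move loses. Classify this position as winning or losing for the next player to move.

Losing position

Nim-sum: 8 XOR 8 = 0.
The nim-sum is 0, so this is a P-position: the player to move is in a losing position under optimal play.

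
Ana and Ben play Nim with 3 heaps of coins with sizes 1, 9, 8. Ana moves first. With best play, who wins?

Compute the nim-sum pairwise:
1 XOR 9 = 8
8 XOR 8 = 0
The nim-sum is 0, so this is a P-position: the player to move is in a losing position under optimal play; Ana is about to move from it and so loses — Ben wins.

Ben wins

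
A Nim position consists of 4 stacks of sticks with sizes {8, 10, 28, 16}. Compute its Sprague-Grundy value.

14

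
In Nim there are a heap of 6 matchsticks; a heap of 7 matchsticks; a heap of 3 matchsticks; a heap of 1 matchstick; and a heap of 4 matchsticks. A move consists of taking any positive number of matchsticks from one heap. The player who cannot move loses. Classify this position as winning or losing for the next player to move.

Winning position

Nim-sum: 6 ⊕ 7 ⊕ 3 ⊕ 1 ⊕ 4 = 7.
The nim-sum is 7 ≠ 0, so this is an N-position: the player to move can win.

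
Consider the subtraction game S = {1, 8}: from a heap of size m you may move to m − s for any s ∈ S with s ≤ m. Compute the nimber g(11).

Grundy values for subtraction set {1, 8}:
g(0) = mex{} = 0
g(1) = mex{0} = 1
g(2) = mex{1} = 0
g(3) = mex{0} = 1
g(4) = mex{1} = 0
g(5) = mex{0} = 1
g(6) = mex{1} = 0
g(7) = mex{0} = 1
g(8) = mex{0,1} = 2
g(9) = mex{1,2} = 0
g(10) = mex{0} = 1
g(11) = mex{1} = 0
So g(11) = 0.

0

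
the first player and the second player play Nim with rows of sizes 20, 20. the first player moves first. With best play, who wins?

Write each in binary and XOR column by column:
  10100  (20)
  10100  (20)
  -----
  00000  (0)
The nim-sum is 0, so this is a P-position: the player to move is in a losing position under optimal play; the first player is about to move from it and so loses — the second player wins.

the second player wins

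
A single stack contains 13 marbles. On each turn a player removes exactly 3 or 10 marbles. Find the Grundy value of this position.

0

Grundy values for subtraction set {3, 10}:
k:     0  1  2  3  4  5  6  7  8  9 10 11 12 13
g(k):  0  0  0  1  1  1  0  0  0  1  1  1  2  0
So g(13) = 0.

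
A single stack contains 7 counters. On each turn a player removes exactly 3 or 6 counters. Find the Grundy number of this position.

Grundy values for subtraction set {3, 6}:
k:     0  1  2  3  4  5  6  7
g(k):  0  0  0  1  1  1  2  2
So g(7) = 2.

2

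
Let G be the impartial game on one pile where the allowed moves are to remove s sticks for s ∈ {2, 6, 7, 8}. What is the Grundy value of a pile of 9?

Compute g(0), g(1), … for moves {2, 6, 7, 8}:
g(0) = mex{} = 0
g(1) = mex{} = 0
g(2) = mex{0} = 1
g(3) = mex{0} = 1
g(4) = mex{1} = 0
g(5) = mex{1} = 0
g(6) = mex{0} = 1
g(7) = mex{0} = 1
g(8) = mex{0,1} = 2
g(9) = mex{0,1} = 2
So g(9) = 2.

2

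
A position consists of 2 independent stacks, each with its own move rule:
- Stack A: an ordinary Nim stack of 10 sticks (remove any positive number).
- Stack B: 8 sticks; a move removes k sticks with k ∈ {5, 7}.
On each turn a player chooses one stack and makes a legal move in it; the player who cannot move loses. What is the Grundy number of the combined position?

Stack A is a plain Nim stack of size 10, so its Grundy value is 10.
For stack B, compute g(0), g(1), … with moves {5, 7}:
k:     0  1  2  3  4  5  6  7  8
g(k):  0  0  0  0  0  1  1  1  1
So g(8) = 1.
By the Sprague-Grundy theorem, the Grundy value of a sum of independent games is the XOR of the component values.
Combined value = 10 XOR 1 = 11.

11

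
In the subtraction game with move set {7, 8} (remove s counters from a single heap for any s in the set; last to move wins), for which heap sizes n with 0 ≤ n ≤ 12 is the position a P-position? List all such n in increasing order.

Grundy values for subtraction set {7, 8}:
k:     0  1  2  3  4  5  6  7  8  9 10 11 12
g(k):  0  0  0  0  0  0  0  1  1  1  1  1  1
The P-positions (g = 0) in 0..12 are 0, 1, 2, 3, 4, 5, 6.

0, 1, 2, 3, 4, 5, 6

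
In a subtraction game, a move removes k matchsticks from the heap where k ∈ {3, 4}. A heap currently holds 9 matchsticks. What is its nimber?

0

Build the Grundy sequence with g(k) = mex{g(k−s) : s ∈ {3, 4}, s ≤ k}:
k:     0  1  2  3  4  5  6  7  8  9
g(k):  0  0  0  1  1  1  2  0  0  0
So g(9) = 0.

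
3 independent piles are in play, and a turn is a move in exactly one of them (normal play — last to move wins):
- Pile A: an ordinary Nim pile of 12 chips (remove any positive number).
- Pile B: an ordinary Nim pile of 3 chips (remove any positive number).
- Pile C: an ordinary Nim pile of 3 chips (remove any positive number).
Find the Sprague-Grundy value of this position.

Pile A is a plain Nim pile of size 12, so its Grundy value is 12.
Pile B is a plain Nim pile of size 3, so its Grundy value is 3.
Pile C is a plain Nim pile of size 3, so its Grundy value is 3.
The value of a disjunctive sum is the nim-sum of the parts.
Combined value = 12 ⊕ 3 ⊕ 3 = 12.

12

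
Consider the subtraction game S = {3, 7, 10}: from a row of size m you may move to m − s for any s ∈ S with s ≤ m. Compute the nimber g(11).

Compute g(0), g(1), … for moves {3, 7, 10}:
k:     0  1  2  3  4  5  6  7  8  9 10 11
g(k):  0  0  0  1  1  1  0  2  2  1  3  3
So g(11) = 3.

3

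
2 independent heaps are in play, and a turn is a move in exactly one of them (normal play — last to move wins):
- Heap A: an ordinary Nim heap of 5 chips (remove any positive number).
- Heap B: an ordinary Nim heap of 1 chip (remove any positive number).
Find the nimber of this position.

4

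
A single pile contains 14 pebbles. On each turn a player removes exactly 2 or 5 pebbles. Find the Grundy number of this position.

0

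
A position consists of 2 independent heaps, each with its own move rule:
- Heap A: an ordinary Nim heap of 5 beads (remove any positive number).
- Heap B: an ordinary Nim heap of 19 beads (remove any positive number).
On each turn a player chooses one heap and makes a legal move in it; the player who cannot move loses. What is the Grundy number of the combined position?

22

Heap A is a plain Nim heap of size 5, so its Grundy value is 5.
Heap B is a plain Nim heap of size 19, so its Grundy value is 19.
The value of a disjunctive sum is the nim-sum of the parts.
Combined value = 5 XOR 19 = 22.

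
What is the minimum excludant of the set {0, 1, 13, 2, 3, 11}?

The values 0, 1, 2, 3 are all present; 4 is the first non-negative integer missing from the set.

4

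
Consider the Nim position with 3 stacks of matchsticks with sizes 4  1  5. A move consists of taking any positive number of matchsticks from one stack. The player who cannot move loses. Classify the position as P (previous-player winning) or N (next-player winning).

Nim-sum: 4 ^ 1 ^ 5 = 0.
The nim-sum is 0, so this is a P-position: the player to move is in a losing position under optimal play.

P-position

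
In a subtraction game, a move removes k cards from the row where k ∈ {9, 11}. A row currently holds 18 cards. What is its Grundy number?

2

Build the Grundy sequence with g(k) = mex{g(k−s) : s ∈ {9, 11}, s ≤ k}:
k:     0  1  2  3  4  5  6  7  8  9 10 11 12 13 14 15 16 17 18
g(k):  0  0  0  0  0  0  0  0  0  1  1  1  1  1  1  1  1  1  2
So g(18) = 2.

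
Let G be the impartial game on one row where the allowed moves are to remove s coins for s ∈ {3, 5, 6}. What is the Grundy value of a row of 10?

Compute g(0), g(1), … for moves {3, 5, 6}:
k:     0  1  2  3  4  5  6  7  8  9 10
g(k):  0  0  0  1  1  1  2  2  2  0  0
So g(10) = 0.

0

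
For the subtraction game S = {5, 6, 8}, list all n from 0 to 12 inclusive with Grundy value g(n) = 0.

0, 1, 2, 3, 4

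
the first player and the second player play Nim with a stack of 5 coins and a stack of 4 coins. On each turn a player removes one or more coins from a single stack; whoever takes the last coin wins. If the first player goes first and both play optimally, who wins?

the first player wins

Nim-sum: 5 XOR 4 = 1.
The nim-sum is 1 ≠ 0, so this is an N-position: the player to move can win; the first player has a winning move.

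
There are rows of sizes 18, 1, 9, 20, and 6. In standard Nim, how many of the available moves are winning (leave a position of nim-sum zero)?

1

In binary:
  10010  (18)
  00001  (1)
  01001  (9)
  10100  (20)
  00110  (6)
  -----
  01000  (8)
The overall nim-sum is X = 8. A row of size p has a winning move iff p XOR X < p (reduce it to p XOR X).
  18: 18 XOR 8 = 26 ≥ 18 — no move.
  1: 1 XOR 8 = 9 ≥ 1 — no move.
  9: 9 XOR 8 = 1 < 9 — winning move (to 1).
  20: 20 XOR 8 = 28 ≥ 20 — no move.
  6: 6 XOR 8 = 14 ≥ 6 — no move.
That gives 1 winning move.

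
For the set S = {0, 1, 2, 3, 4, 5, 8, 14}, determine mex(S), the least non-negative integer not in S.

6

The values 0, 1, 2, 3, 4, 5 are all present; 6 is the first non-negative integer missing from the set.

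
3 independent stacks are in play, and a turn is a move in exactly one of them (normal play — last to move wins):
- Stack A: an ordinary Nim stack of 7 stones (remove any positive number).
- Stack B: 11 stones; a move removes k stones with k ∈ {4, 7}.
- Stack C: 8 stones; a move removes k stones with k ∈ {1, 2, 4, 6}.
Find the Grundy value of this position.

7

Stack A is a plain Nim stack of size 7, so its Grundy value is 7.
For stack B, compute g(0), g(1), … with moves {4, 7}:
k:     0  1  2  3  4  5  6  7  8  9 10 11
g(k):  0  0  0  0  1  1  1  1  2  2  2  0
So g(11) = 0.
For stack C, compute g(0), g(1), … with moves {1, 2, 4, 6}:
g(0) = mex{} = 0
g(1) = mex{0} = 1
g(2) = mex{0,1} = 2
g(3) = mex{1,2} = 0
g(4) = mex{0,2} = 1
g(5) = mex{0,1} = 2
g(6) = mex{0,1,2} = 3
g(7) = mex{0,1,2,3} = 4
g(8) = mex{1,2,3,4} = 0
So g(8) = 0.
The value of a disjunctive sum is the nim-sum of the parts.
Combined value = 7 ⊕ 0 ⊕ 0 = 7.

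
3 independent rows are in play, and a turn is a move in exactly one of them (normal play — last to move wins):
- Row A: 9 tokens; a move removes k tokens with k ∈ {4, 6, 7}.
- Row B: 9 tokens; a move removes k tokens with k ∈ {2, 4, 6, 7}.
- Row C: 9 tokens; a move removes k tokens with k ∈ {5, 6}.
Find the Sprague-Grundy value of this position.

For row A, compute g(0), g(1), … with moves {4, 6, 7}:
g(0) = mex{} = 0
g(1) = mex{} = 0
g(2) = mex{} = 0
g(3) = mex{} = 0
g(4) = mex{0} = 1
g(5) = mex{0} = 1
g(6) = mex{0} = 1
g(7) = mex{0} = 1
g(8) = mex{0,1} = 2
g(9) = mex{0,1} = 2
So g(9) = 2.
Grundy values for row B (subtraction set {2, 4, 6, 7}):
k:     0  1  2  3  4  5  6  7  8  9
g(k):  0  0  1  1  2  2  3  3  4  0
So g(9) = 0.
For row C, compute g(0), g(1), … with moves {5, 6}:
k:     0  1  2  3  4  5  6  7  8  9
g(k):  0  0  0  0  0  1  1  1  1  1
So g(9) = 1.
By the Sprague-Grundy theorem, the Grundy value of a sum of independent games is the XOR of the component values.
Combined value = 2 XOR 0 XOR 1 = 3.

3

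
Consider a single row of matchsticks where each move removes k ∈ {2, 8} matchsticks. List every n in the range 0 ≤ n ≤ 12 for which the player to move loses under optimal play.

0, 1, 4, 5, 10, 11

Grundy values for subtraction set {2, 8}:
g(0) = mex{} = 0
g(1) = mex{} = 0
g(2) = mex{0} = 1
g(3) = mex{0} = 1
g(4) = mex{1} = 0
g(5) = mex{1} = 0
g(6) = mex{0} = 1
g(7) = mex{0} = 1
g(8) = mex{0,1} = 2
g(9) = mex{0,1} = 2
g(10) = mex{1,2} = 0
g(11) = mex{1,2} = 0
g(12) = mex{0} = 1
The P-positions (g = 0) in 0..12 are 0, 1, 4, 5, 10, 11.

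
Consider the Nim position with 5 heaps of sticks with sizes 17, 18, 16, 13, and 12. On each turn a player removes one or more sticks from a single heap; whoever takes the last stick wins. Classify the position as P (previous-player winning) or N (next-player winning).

Write each in binary and XOR column by column:
  10001  (17)
  10010  (18)
  10000  (16)
  01101  (13)
  01100  (12)
  -----
  10010  (18)
The nim-sum is 18 ≠ 0, so this is an N-position: the player to move can win.

N-position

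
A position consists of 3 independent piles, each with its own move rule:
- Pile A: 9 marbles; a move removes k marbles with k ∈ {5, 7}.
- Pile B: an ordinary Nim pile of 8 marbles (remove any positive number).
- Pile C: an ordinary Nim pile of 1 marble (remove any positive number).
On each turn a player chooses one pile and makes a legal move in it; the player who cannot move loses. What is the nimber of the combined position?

For pile A, compute g(0), g(1), … with moves {5, 7}:
k:     0  1  2  3  4  5  6  7  8  9
g(k):  0  0  0  0  0  1  1  1  1  1
So g(9) = 1.
Pile B is a plain Nim pile of size 8, so its Grundy value is 8.
Pile C is a plain Nim pile of size 1, so its Grundy value is 1.
By the Sprague-Grundy theorem, the Grundy value of a sum of independent games is the XOR of the component values.
Combined value = 1 ⊕ 8 ⊕ 1 = 8.

8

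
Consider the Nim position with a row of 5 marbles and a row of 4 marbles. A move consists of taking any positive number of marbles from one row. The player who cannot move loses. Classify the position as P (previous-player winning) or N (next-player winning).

N-position

Compute the nim-sum pairwise:
5 XOR 4 = 1
The nim-sum is 1 ≠ 0, so this is an N-position: the player to move can win.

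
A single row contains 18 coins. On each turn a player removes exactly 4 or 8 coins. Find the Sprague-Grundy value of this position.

1

Compute g(0), g(1), … for moves {4, 8}:
k:     0  1  2  3  4  5  6  7  8  9 10 11 12 13 14 15 16 17 18
g(k):  0  0  0  0  1  1  1  1  2  2  2  2  0  0  0  0  1  1  1
So g(18) = 1.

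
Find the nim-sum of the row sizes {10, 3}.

Nim-sum: 10 ⊕ 3 = 9.

9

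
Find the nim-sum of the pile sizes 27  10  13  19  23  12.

20

Compute the nim-sum pairwise:
27 ^ 10 = 17
17 ^ 13 = 28
28 ^ 19 = 15
15 ^ 23 = 24
24 ^ 12 = 20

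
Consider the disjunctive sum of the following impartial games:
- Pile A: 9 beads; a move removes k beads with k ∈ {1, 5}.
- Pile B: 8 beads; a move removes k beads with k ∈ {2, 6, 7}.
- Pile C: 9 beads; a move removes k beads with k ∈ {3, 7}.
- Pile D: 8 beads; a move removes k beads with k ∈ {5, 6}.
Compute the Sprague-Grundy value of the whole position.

3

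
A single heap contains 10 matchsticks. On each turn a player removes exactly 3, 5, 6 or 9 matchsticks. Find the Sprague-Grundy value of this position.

3

Grundy values for subtraction set {3, 5, 6, 9}:
g(0) = mex{} = 0
g(1) = mex{} = 0
g(2) = mex{} = 0
g(3) = mex{0} = 1
g(4) = mex{0} = 1
g(5) = mex{0} = 1
g(6) = mex{0,1} = 2
g(7) = mex{0,1} = 2
g(8) = mex{0,1} = 2
g(9) = mex{0,1,2} = 3
g(10) = mex{0,1,2} = 3
So g(10) = 3.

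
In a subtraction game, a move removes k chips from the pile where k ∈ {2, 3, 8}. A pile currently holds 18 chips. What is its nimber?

Compute g(0), g(1), … for moves {2, 3, 8}:
k:     0  1  2  3  4  5  6  7  8  9 10 11 12 13 14 15 16 17 18
g(k):  0  0  1  1  2  0  0  1  1  2  0  0  1  1  2  0  0  1  1
So g(18) = 1.

1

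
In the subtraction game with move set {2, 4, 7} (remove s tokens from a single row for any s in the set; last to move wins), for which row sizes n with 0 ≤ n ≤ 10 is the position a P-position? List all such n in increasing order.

0, 1, 6, 9

Compute g(0), g(1), … for moves {2, 4, 7}:
g(0) = mex{} = 0
g(1) = mex{} = 0
g(2) = mex{0} = 1
g(3) = mex{0} = 1
g(4) = mex{0,1} = 2
g(5) = mex{0,1} = 2
g(6) = mex{1,2} = 0
g(7) = mex{0,1,2} = 3
g(8) = mex{0,2} = 1
g(9) = mex{1,2,3} = 0
g(10) = mex{0,1} = 2
The P-positions (g = 0) in 0..10 are 0, 1, 6, 9.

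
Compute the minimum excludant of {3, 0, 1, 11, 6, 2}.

4

The values 0, 1, 2, 3 are all present; 4 is the first non-negative integer missing from the set.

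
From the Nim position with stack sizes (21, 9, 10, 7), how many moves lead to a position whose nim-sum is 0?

1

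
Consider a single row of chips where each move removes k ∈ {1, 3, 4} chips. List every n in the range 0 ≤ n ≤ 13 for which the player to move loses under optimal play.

0, 2, 7, 9

Build the Grundy sequence with g(k) = mex{g(k−s) : s ∈ {1, 3, 4}, s ≤ k}:
g(0) = mex{} = 0
g(1) = mex{0} = 1
g(2) = mex{1} = 0
g(3) = mex{0} = 1
g(4) = mex{0,1} = 2
g(5) = mex{0,1,2} = 3
g(6) = mex{0,1,3} = 2
g(7) = mex{1,2} = 0
g(8) = mex{0,2,3} = 1
g(9) = mex{1,2,3} = 0
g(10) = mex{0,2} = 1
g(11) = mex{0,1} = 2
g(12) = mex{0,1,2} = 3
g(13) = mex{0,1,3} = 2
The P-positions (g = 0) in 0..13 are 0, 2, 7, 9.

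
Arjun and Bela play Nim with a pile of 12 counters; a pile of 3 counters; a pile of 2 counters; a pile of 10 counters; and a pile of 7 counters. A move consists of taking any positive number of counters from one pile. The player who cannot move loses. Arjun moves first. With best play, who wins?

Bela wins

Compute the nim-sum pairwise:
12 XOR 3 = 15
15 XOR 2 = 13
13 XOR 10 = 7
7 XOR 7 = 0
The nim-sum is 0, so this is a P-position: the player to move is in a losing position under optimal play; Arjun is about to move from it and so loses — Bela wins.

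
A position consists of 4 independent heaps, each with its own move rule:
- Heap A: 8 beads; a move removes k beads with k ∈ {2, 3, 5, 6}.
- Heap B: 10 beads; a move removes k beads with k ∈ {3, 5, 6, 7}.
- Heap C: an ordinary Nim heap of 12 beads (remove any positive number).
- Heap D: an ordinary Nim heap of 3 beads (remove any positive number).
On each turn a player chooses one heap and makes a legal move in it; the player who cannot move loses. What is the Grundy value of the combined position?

Build the Grundy sequence for heap A with g(k) = mex{g(k−s) : s ∈ {2, 3, 5, 6}, s ≤ k}:
k:     0  1  2  3  4  5  6  7  8
g(k):  0  0  1  1  2  2  3  3  0
So g(8) = 0.
For heap B, compute g(0), g(1), … with moves {3, 5, 6, 7}:
k:     0  1  2  3  4  5  6  7  8  9 10
g(k):  0  0  0  1  1  1  2  2  2  3  0
So g(10) = 0.
Heap C is a plain Nim heap of size 12, so its Grundy value is 12.
Heap D is a plain Nim heap of size 3, so its Grundy value is 3.
By the Sprague-Grundy theorem, the Grundy value of a sum of independent games is the XOR of the component values.
Combined value = 0 XOR 0 XOR 12 XOR 3 = 15.

15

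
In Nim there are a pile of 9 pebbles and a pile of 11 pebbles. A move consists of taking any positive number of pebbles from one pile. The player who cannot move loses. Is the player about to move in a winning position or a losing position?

Winning position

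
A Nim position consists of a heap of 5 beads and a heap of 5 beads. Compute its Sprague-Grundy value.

Compute the nim-sum pairwise:
5 ⊕ 5 = 0

0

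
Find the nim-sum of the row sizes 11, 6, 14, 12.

15

In binary:
  1011  (11)
  0110  (6)
  1110  (14)
  1100  (12)
  ----
  1111  (15)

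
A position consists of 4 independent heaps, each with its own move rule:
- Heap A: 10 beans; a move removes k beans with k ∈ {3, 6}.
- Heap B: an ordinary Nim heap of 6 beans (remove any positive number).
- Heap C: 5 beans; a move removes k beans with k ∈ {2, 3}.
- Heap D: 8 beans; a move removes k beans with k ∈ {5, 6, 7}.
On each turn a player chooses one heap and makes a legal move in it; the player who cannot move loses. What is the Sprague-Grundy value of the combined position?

7

Build the Grundy sequence for heap A with g(k) = mex{g(k−s) : s ∈ {3, 6}, s ≤ k}:
g(0) = mex{} = 0
g(1) = mex{} = 0
g(2) = mex{} = 0
g(3) = mex{0} = 1
g(4) = mex{0} = 1
g(5) = mex{0} = 1
g(6) = mex{0,1} = 2
g(7) = mex{0,1} = 2
g(8) = mex{0,1} = 2
g(9) = mex{1,2} = 0
g(10) = mex{1,2} = 0
So g(10) = 0.
Heap B is a plain Nim heap of size 6, so its Grundy value is 6.
Build the Grundy sequence for heap C with g(k) = mex{g(k−s) : s ∈ {2, 3}, s ≤ k}:
k:     0  1  2  3  4  5
g(k):  0  0  1  1  2  0
So g(5) = 0.
For heap D, compute g(0), g(1), … with moves {5, 6, 7}:
k:     0  1  2  3  4  5  6  7  8
g(k):  0  0  0  0  0  1  1  1  1
So g(8) = 1.
The value of a disjunctive sum is the nim-sum of the parts.
Combined value = 0 ⊕ 6 ⊕ 0 ⊕ 1 = 7.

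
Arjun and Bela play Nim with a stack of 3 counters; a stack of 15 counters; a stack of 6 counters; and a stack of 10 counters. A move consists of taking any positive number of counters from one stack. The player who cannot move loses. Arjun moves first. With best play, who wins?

Write each in binary and XOR column by column:
  0011  (3)
  1111  (15)
  0110  (6)
  1010  (10)
  ----
  0000  (0)
The nim-sum is 0, so this is a P-position: the player to move is in a losing position under optimal play; Arjun is about to move from it and so loses — Bela wins.

Bela wins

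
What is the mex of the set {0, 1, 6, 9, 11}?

The values 0, 1 are all present; 2 is the first non-negative integer missing from the set.

2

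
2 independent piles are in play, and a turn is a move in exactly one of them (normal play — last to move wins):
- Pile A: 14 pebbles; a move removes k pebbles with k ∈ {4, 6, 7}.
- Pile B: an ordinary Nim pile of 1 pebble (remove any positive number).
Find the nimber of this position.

For pile A, compute g(0), g(1), … with moves {4, 6, 7}:
k:     0  1  2  3  4  5  6  7  8  9 10 11 12 13 14
g(k):  0  0  0  0  1  1  1  1  2  2  2  0  0  0  0
So g(14) = 0.
Pile B is a plain Nim pile of size 1, so its Grundy value is 1.
By the Sprague-Grundy theorem, the Grundy value of a sum of independent games is the XOR of the component values.
Combined value = 0 ⊕ 1 = 1.

1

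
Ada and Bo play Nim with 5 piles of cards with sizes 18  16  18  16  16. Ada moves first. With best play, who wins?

Compute the nim-sum pairwise:
18 XOR 16 = 2
2 XOR 18 = 16
16 XOR 16 = 0
0 XOR 16 = 16
The nim-sum is 16 ≠ 0, so this is an N-position: the player to move can win; Ada has a winning move.

Ada wins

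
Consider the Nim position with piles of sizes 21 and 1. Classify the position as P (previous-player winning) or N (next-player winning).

Nim-sum: 21 ⊕ 1 = 20.
The nim-sum is 20 ≠ 0, so this is an N-position: the player to move can win.

N-position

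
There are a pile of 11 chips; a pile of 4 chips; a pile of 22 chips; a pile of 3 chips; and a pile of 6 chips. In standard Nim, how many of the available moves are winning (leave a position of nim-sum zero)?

1

Nim-sum: 11 ⊕ 4 ⊕ 22 ⊕ 3 ⊕ 6 = 28.
The overall nim-sum is X = 28. A pile of size p has a winning move iff p XOR X < p (reduce it to p XOR X).
  11: 11 XOR 28 = 23 ≥ 11 — no move.
  4: 4 XOR 28 = 24 ≥ 4 — no move.
  22: 22 XOR 28 = 10 < 22 — winning move (to 10).
  3: 3 XOR 28 = 31 ≥ 3 — no move.
  6: 6 XOR 28 = 26 ≥ 6 — no move.
That gives 1 winning move.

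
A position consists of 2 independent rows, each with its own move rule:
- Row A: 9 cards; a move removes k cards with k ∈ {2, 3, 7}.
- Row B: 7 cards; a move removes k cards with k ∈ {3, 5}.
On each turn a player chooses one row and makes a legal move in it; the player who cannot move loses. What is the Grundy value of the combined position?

0

Grundy values for row A (subtraction set {2, 3, 7}):
g(0) = mex{} = 0
g(1) = mex{} = 0
g(2) = mex{0} = 1
g(3) = mex{0} = 1
g(4) = mex{0,1} = 2
g(5) = mex{1} = 0
g(6) = mex{1,2} = 0
g(7) = mex{0,2} = 1
g(8) = mex{0} = 1
g(9) = mex{0,1} = 2
So g(9) = 2.
For row B, compute g(0), g(1), … with moves {3, 5}:
g(0) = mex{} = 0
g(1) = mex{} = 0
g(2) = mex{} = 0
g(3) = mex{0} = 1
g(4) = mex{0} = 1
g(5) = mex{0} = 1
g(6) = mex{0,1} = 2
g(7) = mex{0,1} = 2
So g(7) = 2.
By the Sprague-Grundy theorem, the Grundy value of a sum of independent games is the XOR of the component values.
Combined value = 2 XOR 2 = 0.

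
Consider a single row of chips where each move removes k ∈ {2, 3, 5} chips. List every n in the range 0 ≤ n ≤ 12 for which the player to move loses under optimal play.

0, 1, 7, 8

Compute g(0), g(1), … for moves {2, 3, 5}:
g(0) = mex{} = 0
g(1) = mex{} = 0
g(2) = mex{0} = 1
g(3) = mex{0} = 1
g(4) = mex{0,1} = 2
g(5) = mex{0,1} = 2
g(6) = mex{0,1,2} = 3
g(7) = mex{1,2} = 0
g(8) = mex{1,2,3} = 0
g(9) = mex{0,2,3} = 1
g(10) = mex{0,2} = 1
g(11) = mex{0,1,3} = 2
g(12) = mex{0,1} = 2
The P-positions (g = 0) in 0..12 are 0, 1, 7, 8.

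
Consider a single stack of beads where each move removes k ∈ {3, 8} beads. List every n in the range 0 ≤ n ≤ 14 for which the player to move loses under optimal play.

0, 1, 2, 6, 7, 11, 12, 13

Grundy values for subtraction set {3, 8}:
g(0) = mex{} = 0
g(1) = mex{} = 0
g(2) = mex{} = 0
g(3) = mex{0} = 1
g(4) = mex{0} = 1
g(5) = mex{0} = 1
g(6) = mex{1} = 0
g(7) = mex{1} = 0
g(8) = mex{0,1} = 2
g(9) = mex{0} = 1
g(10) = mex{0} = 1
g(11) = mex{1,2} = 0
g(12) = mex{1} = 0
g(13) = mex{1} = 0
g(14) = mex{0} = 1
The P-positions (g = 0) in 0..14 are 0, 1, 2, 6, 7, 11, 12, 13.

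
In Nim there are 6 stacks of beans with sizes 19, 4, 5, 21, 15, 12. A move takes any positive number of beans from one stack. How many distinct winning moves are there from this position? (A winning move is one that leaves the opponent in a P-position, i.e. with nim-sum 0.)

Write each in binary and XOR column by column:
  10011  (19)
  00100  (4)
  00101  (5)
  10101  (21)
  01111  (15)
  01100  (12)
  -----
  00100  (4)
The overall nim-sum is X = 4. A stack of size p has a winning move iff p XOR X < p (reduce it to p XOR X).
  19: 19 XOR 4 = 23 ≥ 19 — no move.
  4: 4 XOR 4 = 0 < 4 — winning move (to 0).
  5: 5 XOR 4 = 1 < 5 — winning move (to 1).
  21: 21 XOR 4 = 17 < 21 — winning move (to 17).
  15: 15 XOR 4 = 11 < 15 — winning move (to 11).
  12: 12 XOR 4 = 8 < 12 — winning move (to 8).
That gives 5 winning moves.

5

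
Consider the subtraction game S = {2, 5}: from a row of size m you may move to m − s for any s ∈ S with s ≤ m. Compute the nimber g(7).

Build the Grundy sequence with g(k) = mex{g(k−s) : s ∈ {2, 5}, s ≤ k}:
g(0) = mex{} = 0
g(1) = mex{} = 0
g(2) = mex{0} = 1
g(3) = mex{0} = 1
g(4) = mex{1} = 0
g(5) = mex{0,1} = 2
g(6) = mex{0} = 1
g(7) = mex{1,2} = 0
So g(7) = 0.

0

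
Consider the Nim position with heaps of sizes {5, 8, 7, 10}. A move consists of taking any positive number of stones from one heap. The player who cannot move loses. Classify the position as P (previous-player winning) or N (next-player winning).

P-position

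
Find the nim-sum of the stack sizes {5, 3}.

Compute the nim-sum pairwise:
5 XOR 3 = 6

6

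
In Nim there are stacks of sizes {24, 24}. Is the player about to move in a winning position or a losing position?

Losing position

Compute the nim-sum pairwise:
24 XOR 24 = 0
The nim-sum is 0, so this is a P-position: the player to move is in a losing position under optimal play.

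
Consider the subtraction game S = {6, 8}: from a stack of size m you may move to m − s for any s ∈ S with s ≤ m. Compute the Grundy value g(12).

2

Grundy values for subtraction set {6, 8}:
g(0) = mex{} = 0
g(1) = mex{} = 0
g(2) = mex{} = 0
g(3) = mex{} = 0
g(4) = mex{} = 0
g(5) = mex{} = 0
g(6) = mex{0} = 1
g(7) = mex{0} = 1
g(8) = mex{0} = 1
g(9) = mex{0} = 1
g(10) = mex{0} = 1
g(11) = mex{0} = 1
g(12) = mex{0,1} = 2
So g(12) = 2.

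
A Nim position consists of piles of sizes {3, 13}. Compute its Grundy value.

Nim-sum: 3 XOR 13 = 14.

14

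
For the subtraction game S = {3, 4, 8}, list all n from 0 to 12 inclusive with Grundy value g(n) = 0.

Build the Grundy sequence with g(k) = mex{g(k−s) : s ∈ {3, 4, 8}, s ≤ k}:
k:     0  1  2  3  4  5  6  7  8  9 10 11 12
g(k):  0  0  0  1  1  1  2  0  2  3  1  3  0
The P-positions (g = 0) in 0..12 are 0, 1, 2, 7, 12.

0, 1, 2, 7, 12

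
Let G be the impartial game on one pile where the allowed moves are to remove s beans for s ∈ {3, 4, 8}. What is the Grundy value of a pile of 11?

Compute g(0), g(1), … for moves {3, 4, 8}:
k:     0  1  2  3  4  5  6  7  8  9 10 11
g(k):  0  0  0  1  1  1  2  0  2  3  1  3
So g(11) = 3.

3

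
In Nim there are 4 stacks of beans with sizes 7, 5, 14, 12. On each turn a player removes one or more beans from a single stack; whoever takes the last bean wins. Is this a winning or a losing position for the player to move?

Compute the nim-sum pairwise:
7 ⊕ 5 = 2
2 ⊕ 14 = 12
12 ⊕ 12 = 0
The nim-sum is 0, so this is a P-position: the player to move is in a losing position under optimal play.

Losing position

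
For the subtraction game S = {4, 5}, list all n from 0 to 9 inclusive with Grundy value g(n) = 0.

0, 1, 2, 3, 9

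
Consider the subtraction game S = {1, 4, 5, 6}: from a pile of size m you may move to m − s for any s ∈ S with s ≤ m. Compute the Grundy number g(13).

2

Build the Grundy sequence with g(k) = mex{g(k−s) : s ∈ {1, 4, 5, 6}, s ≤ k}:
g(0) = mex{} = 0
g(1) = mex{0} = 1
g(2) = mex{1} = 0
g(3) = mex{0} = 1
g(4) = mex{0,1} = 2
g(5) = mex{0,1,2} = 3
g(6) = mex{0,1,3} = 2
g(7) = mex{0,1,2} = 3
g(8) = mex{0,1,2,3} = 4
g(9) = mex{1,2,3,4} = 0
g(10) = mex{0,2,3} = 1
g(11) = mex{1,2,3} = 0
g(12) = mex{0,2,3,4} = 1
g(13) = mex{0,1,3,4} = 2
So g(13) = 2.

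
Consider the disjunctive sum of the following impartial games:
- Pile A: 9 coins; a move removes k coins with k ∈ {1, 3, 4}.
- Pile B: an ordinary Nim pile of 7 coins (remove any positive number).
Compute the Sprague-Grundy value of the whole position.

7

For pile A, compute g(0), g(1), … with moves {1, 3, 4}:
g(0) = mex{} = 0
g(1) = mex{0} = 1
g(2) = mex{1} = 0
g(3) = mex{0} = 1
g(4) = mex{0,1} = 2
g(5) = mex{0,1,2} = 3
g(6) = mex{0,1,3} = 2
g(7) = mex{1,2} = 0
g(8) = mex{0,2,3} = 1
g(9) = mex{1,2,3} = 0
So g(9) = 0.
Pile B is a plain Nim pile of size 7, so its Grundy value is 7.
The value of a disjunctive sum is the nim-sum of the parts.
Combined value = 0 XOR 7 = 7.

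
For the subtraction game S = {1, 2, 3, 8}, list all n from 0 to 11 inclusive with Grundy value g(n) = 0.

0, 4, 9

Compute g(0), g(1), … for moves {1, 2, 3, 8}:
g(0) = mex{} = 0
g(1) = mex{0} = 1
g(2) = mex{0,1} = 2
g(3) = mex{0,1,2} = 3
g(4) = mex{1,2,3} = 0
g(5) = mex{0,2,3} = 1
g(6) = mex{0,1,3} = 2
g(7) = mex{0,1,2} = 3
g(8) = mex{0,1,2,3} = 4
g(9) = mex{1,2,3,4} = 0
g(10) = mex{0,2,3,4} = 1
g(11) = mex{0,1,3,4} = 2
The P-positions (g = 0) in 0..11 are 0, 4, 9.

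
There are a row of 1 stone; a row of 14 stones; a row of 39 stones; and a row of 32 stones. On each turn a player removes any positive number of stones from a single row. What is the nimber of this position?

8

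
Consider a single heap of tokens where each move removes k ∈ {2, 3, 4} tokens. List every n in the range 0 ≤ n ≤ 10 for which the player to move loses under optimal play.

0, 1, 6, 7

Grundy values for subtraction set {2, 3, 4}:
g(0) = mex{} = 0
g(1) = mex{} = 0
g(2) = mex{0} = 1
g(3) = mex{0} = 1
g(4) = mex{0,1} = 2
g(5) = mex{0,1} = 2
g(6) = mex{1,2} = 0
g(7) = mex{1,2} = 0
g(8) = mex{0,2} = 1
g(9) = mex{0,2} = 1
g(10) = mex{0,1} = 2
The P-positions (g = 0) in 0..10 are 0, 1, 6, 7.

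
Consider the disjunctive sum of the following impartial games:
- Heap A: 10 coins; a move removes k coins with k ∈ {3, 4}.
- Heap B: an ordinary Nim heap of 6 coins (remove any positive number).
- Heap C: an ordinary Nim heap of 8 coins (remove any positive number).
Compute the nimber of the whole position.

For heap A, compute g(0), g(1), … with moves {3, 4}:
k:     0  1  2  3  4  5  6  7  8  9 10
g(k):  0  0  0  1  1  1  2  0  0  0  1
So g(10) = 1.
Heap B is a plain Nim heap of size 6, so its Grundy value is 6.
Heap C is a plain Nim heap of size 8, so its Grundy value is 8.
The value of a disjunctive sum is the nim-sum of the parts.
Combined value = 1 XOR 6 XOR 8 = 15.

15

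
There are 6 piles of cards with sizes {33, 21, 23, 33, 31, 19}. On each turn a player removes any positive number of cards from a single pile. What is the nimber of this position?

14

Compute the nim-sum pairwise:
33 XOR 21 = 52
52 XOR 23 = 35
35 XOR 33 = 2
2 XOR 31 = 29
29 XOR 19 = 14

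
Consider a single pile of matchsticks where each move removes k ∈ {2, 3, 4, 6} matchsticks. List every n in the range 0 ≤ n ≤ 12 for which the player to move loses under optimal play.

0, 1, 8, 9

Compute g(0), g(1), … for moves {2, 3, 4, 6}:
k:     0  1  2  3  4  5  6  7  8  9 10 11 12
g(k):  0  0  1  1  2  2  3  3  0  0  1  1  2
The P-positions (g = 0) in 0..12 are 0, 1, 8, 9.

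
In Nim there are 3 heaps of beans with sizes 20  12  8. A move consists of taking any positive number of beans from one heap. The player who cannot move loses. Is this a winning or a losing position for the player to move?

Write each in binary and XOR column by column:
  10100  (20)
  01100  (12)
  01000  (8)
  -----
  10000  (16)
The nim-sum is 16 ≠ 0, so this is an N-position: the player to move can win.

Winning position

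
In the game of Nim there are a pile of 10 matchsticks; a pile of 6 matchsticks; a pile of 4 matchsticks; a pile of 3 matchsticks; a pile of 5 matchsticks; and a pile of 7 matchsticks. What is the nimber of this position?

9

Bitwise XOR of the heap sizes:
  1010  (10)
  0110  (6)
  0100  (4)
  0011  (3)
  0101  (5)
  0111  (7)
  ----
  1001  (9)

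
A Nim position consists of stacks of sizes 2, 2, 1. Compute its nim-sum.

Nim-sum: 2 XOR 2 XOR 1 = 1.

1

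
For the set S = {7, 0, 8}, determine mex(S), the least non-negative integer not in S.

1

0 is in the set but 1 is not, so the mex is 1.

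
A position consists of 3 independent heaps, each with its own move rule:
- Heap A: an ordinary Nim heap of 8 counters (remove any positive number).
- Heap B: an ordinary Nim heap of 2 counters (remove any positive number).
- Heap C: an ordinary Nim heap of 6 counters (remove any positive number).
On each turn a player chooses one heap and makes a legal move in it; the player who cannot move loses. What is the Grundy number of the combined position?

Heap A is a plain Nim heap of size 8, so its Grundy value is 8.
Heap B is a plain Nim heap of size 2, so its Grundy value is 2.
Heap C is a plain Nim heap of size 6, so its Grundy value is 6.
By the Sprague-Grundy theorem, the Grundy value of a sum of independent games is the XOR of the component values.
Combined value = 8 XOR 2 XOR 6 = 12.

12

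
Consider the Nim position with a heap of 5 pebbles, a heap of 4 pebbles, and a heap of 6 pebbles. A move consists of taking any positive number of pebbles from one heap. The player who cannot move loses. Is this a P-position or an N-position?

Nim-sum: 5 ⊕ 4 ⊕ 6 = 7.
The nim-sum is 7 ≠ 0, so this is an N-position: the player to move can win.

N-position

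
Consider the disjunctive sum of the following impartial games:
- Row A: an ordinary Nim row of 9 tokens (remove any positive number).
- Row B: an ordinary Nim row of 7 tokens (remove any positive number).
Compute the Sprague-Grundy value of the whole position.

14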